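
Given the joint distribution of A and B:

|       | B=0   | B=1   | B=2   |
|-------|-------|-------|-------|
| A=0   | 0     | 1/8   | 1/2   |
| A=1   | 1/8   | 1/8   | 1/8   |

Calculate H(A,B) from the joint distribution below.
H(A,B) = -Σ P(A,B) log₂ P(A,B), summed over the non-zero cells:
H(A,B) = -[(1/8)·log₂(1/8) + (1/2)·log₂(1/2) + (1/8)·log₂(1/8) + (1/8)·log₂(1/8) + (1/8)·log₂(1/8)]
  = 0.3750 + 0.5000 + 0.3750 + 0.3750 + 0.3750
  = 2.0000 bits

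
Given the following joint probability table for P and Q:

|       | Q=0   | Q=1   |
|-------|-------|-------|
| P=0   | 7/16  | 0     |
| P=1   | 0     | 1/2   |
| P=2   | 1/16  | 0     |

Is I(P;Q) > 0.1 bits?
Marginal P(P) (row sums):
  P(P=0) = 7/16 + 0 = 7/16
  P(P=1) = 0 + 1/2 = 1/2
  P(P=2) = 1/16 + 0 = 1/16
Marginal P(Q) (column sums):
  P(Q=0) = 7/16 + 0 + 1/16 = 1/2
  P(Q=1) = 0 + 1/2 + 0 = 1/2

H(P) = -[(7/16)·log₂(7/16) + (1/2)·log₂(1/2) + (1/16)·log₂(1/16)]
  = 0.5218 + 0.5000 + 0.2500
  = 1.2718 bits
H(Q) = -[(1/2)·log₂(1/2) + (1/2)·log₂(1/2)]
  = 0.5000 + 0.5000
  = 1.0000 bits
H(P,Q) = -[(7/16)·log₂(7/16) + (1/2)·log₂(1/2) + (1/16)·log₂(1/16)]
  = 0.5218 + 0.5000 + 0.2500
  = 1.2718 bits

I(P;Q) = H(P) + H(Q) - H(P,Q)
  = 1.2718 + 1.0000 - 1.2718
  = 1.0000 bits

Yes. I(P;Q) = 1.0000 bits, which is > 0.1 bits.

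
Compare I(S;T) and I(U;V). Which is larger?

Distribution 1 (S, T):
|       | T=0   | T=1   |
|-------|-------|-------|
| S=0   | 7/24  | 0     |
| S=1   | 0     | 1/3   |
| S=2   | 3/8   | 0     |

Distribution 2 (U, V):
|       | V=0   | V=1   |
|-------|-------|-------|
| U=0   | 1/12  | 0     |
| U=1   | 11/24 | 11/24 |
Distribution 1 (S, T):
Marginal P(S) (row sums):
  P(S=0) = 7/24 + 0 = 7/24
  P(S=1) = 0 + 1/3 = 1/3
  P(S=2) = 3/8 + 0 = 3/8
Marginal P(T) (column sums):
  P(T=0) = 7/24 + 0 + 3/8 = 2/3
  P(T=1) = 0 + 1/3 + 0 = 1/3

H(S) = -[(7/24)·log₂(7/24) + (1/3)·log₂(1/3) + (3/8)·log₂(3/8)]
  = 0.5185 + 0.5283 + 0.5306
  = 1.5774 bits
H(T) = -[(2/3)·log₂(2/3) + (1/3)·log₂(1/3)]
  = 0.3900 + 0.5283
  = 0.9183 bits
H(S,T) = -[(7/24)·log₂(7/24) + (1/3)·log₂(1/3) + (3/8)·log₂(3/8)]
  = 0.5185 + 0.5283 + 0.5306
  = 1.5774 bits

I(S;T) = H(S) + H(T) - H(S,T)
  = 1.5774 + 0.9183 - 1.5774
  = 0.9183 bits

Distribution 2 (U, V):
Marginal P(U) (row sums):
  P(U=0) = 1/12 + 0 = 1/12
  P(U=1) = 11/24 + 11/24 = 11/12
Marginal P(V) (column sums):
  P(V=0) = 1/12 + 11/24 = 13/24
  P(V=1) = 0 + 11/24 = 11/24

H(U) = -[(1/12)·log₂(1/12) + (11/12)·log₂(11/12)]
  = 0.2987 + 0.1151
  = 0.4138 bits
H(V) = -[(13/24)·log₂(13/24) + (11/24)·log₂(11/24)]
  = 0.4791 + 0.5159
  = 0.9950 bits
H(U,V) = -[(1/12)·log₂(1/12) + (11/24)·log₂(11/24) + (11/24)·log₂(11/24)]
  = 0.2987 + 0.5159 + 0.5159
  = 1.3305 bits

I(U;V) = H(U) + H(V) - H(U,V)
  = 0.4138 + 0.9950 - 1.3305
  = 0.0783 bits

I(S;T) = 0.9183 bits > I(U;V) = 0.0783 bits, so (S, T) has the higher mutual information (stronger dependence).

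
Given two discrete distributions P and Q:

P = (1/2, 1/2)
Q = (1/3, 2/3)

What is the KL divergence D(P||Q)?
D(P||Q) = Σ P(i) log₂(P(i)/Q(i))
  i=0: (1/2) × log₂((1/2)/(1/3)) = (1/2) × log₂(3/2) = 0.2925
  i=1: (1/2) × log₂((1/2)/(2/3)) = (1/2) × log₂(3/4) = -0.2075
D(P||Q) = 0.2925 - 0.2075
  = 0.0850 bits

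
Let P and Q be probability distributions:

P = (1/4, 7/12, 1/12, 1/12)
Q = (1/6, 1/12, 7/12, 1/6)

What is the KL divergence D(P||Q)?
D(P||Q) = Σ P(i) log₂(P(i)/Q(i))
  i=0: (1/4) × log₂((1/4)/(1/6)) = (1/4) × log₂(3/2) = 0.1462
  i=1: (7/12) × log₂((7/12)/(1/12)) = (7/12) × log₂(7) = 1.6376
  i=2: (1/12) × log₂((1/12)/(7/12)) = (1/12) × log₂(1/7) = -0.2339
  i=3: (1/12) × log₂((1/12)/(1/6)) = (1/12) × log₂(1/2) = -0.0833
D(P||Q) = 0.1462 + 1.6376 - 0.2339 - 0.0833
  = 1.4666 bits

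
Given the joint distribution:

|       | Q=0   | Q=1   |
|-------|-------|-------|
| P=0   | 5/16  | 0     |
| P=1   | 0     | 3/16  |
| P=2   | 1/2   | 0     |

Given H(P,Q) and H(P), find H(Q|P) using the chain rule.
From the chain rule: H(P,Q) = H(P) + H(Q|P)
Therefore: H(Q|P) = H(P,Q) - H(P)

H(P,Q) = -[(5/16)·log₂(5/16) + (3/16)·log₂(3/16) + (1/2)·log₂(1/2)]
  = 0.5244 + 0.4528 + 0.5000
  = 1.4772 bits
Marginal P(P) (row sums):
  P(P=0) = 5/16 + 0 = 5/16
  P(P=1) = 0 + 3/16 = 3/16
  P(P=2) = 1/2 + 0 = 1/2
H(P) = -[(5/16)·log₂(5/16) + (3/16)·log₂(3/16) + (1/2)·log₂(1/2)]
  = 0.5244 + 0.4528 + 0.5000
  = 1.4772 bits

H(Q|P) = 1.4772 - 1.4772 = 0.0000 bits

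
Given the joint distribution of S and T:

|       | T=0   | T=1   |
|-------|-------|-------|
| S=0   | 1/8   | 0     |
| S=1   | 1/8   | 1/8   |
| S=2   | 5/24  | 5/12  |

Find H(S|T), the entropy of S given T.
Marginal P(T) (column sums):
  P(T=0) = 1/8 + 1/8 + 5/24 = 11/24
  P(T=1) = 0 + 1/8 + 5/12 = 13/24

H(S|T) = -Σ P(S,T)·log₂ P(S|T), where P(S|T) = P(S,T) / P(T)
  (cells with P(S,T) = 0 contribute 0)
  (S=0,T=0): P(S|T) = (1/8)/(11/24) = 3/11;  -(1/8)·log₂(3/11) = 0.2343
  (S=1,T=0): P(S|T) = (1/8)/(11/24) = 3/11;  -(1/8)·log₂(3/11) = 0.2343
  (S=1,T=1): P(S|T) = (1/8)/(13/24) = 3/13;  -(1/8)·log₂(3/13) = 0.2644
  (S=2,T=0): P(S|T) = (5/24)/(11/24) = 5/11;  -(5/24)·log₂(5/11) = 0.2370
  (S=2,T=1): P(S|T) = (5/12)/(13/24) = 10/13;  -(5/12)·log₂(10/13) = 0.1577
H(S|T) = 0.2343 + 0.2343 + 0.2644 + 0.2370 + 0.1577
  = 1.1277 bits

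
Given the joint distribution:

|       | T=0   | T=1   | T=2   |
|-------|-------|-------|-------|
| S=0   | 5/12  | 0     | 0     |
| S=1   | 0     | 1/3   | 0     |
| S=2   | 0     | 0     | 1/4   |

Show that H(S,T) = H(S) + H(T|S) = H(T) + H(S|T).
Marginal P(S) (row sums):
  P(S=0) = 5/12 + 0 + 0 = 5/12
  P(S=1) = 0 + 1/3 + 0 = 1/3
  P(S=2) = 0 + 0 + 1/4 = 1/4
Marginal P(T) (column sums):
  P(T=0) = 5/12 + 0 + 0 = 5/12
  P(T=1) = 0 + 1/3 + 0 = 1/3
  P(T=2) = 0 + 0 + 1/4 = 1/4

Decomposition 1: H(S) + H(T|S)
H(S) = -[(5/12)·log₂(5/12) + (1/3)·log₂(1/3) + (1/4)·log₂(1/4)]
  = 0.5263 + 0.5283 + 0.5000
  = 1.5546 bits
H(T|S) = -Σ P(S,T)·log₂ P(T|S), where P(T|S) = P(S,T) / P(S)
  (cells with P(S,T) = 0 contribute 0)
  (S=0,T=0): P(T|S) = (5/12)/(5/12) = 1;  -(5/12)·log₂(1) = 0.0000
  (S=1,T=1): P(T|S) = (1/3)/(1/3) = 1;  -(1/3)·log₂(1) = 0.0000
  (S=2,T=2): P(T|S) = (1/4)/(1/4) = 1;  -(1/4)·log₂(1) = 0.0000
H(T|S) = 0.0000 + 0.0000 + 0.0000
  = 0.0000 bits
H(S) + H(T|S) = 1.5546 + 0.0000 = 1.5546 bits

Decomposition 2: H(T) + H(S|T)
H(T) = -[(5/12)·log₂(5/12) + (1/3)·log₂(1/3) + (1/4)·log₂(1/4)]
  = 0.5263 + 0.5283 + 0.5000
  = 1.5546 bits
H(S|T) = -Σ P(S,T)·log₂ P(S|T), where P(S|T) = P(S,T) / P(T)
  (cells with P(S,T) = 0 contribute 0)
  (S=0,T=0): P(S|T) = (5/12)/(5/12) = 1;  -(5/12)·log₂(1) = 0.0000
  (S=1,T=1): P(S|T) = (1/3)/(1/3) = 1;  -(1/3)·log₂(1) = 0.0000
  (S=2,T=2): P(S|T) = (1/4)/(1/4) = 1;  -(1/4)·log₂(1) = 0.0000
H(S|T) = 0.0000 + 0.0000 + 0.0000
  = 0.0000 bits
H(T) + H(S|T) = 1.5546 + 0.0000 = 1.5546 bits

Direct computation of the joint entropy:
H(S,T) = -[(5/12)·log₂(5/12) + (1/3)·log₂(1/3) + (1/4)·log₂(1/4)]
  = 0.5263 + 0.5283 + 0.5000
  = 1.5546 bits

All three agree: H(S,T) = 1.5546 bits ✓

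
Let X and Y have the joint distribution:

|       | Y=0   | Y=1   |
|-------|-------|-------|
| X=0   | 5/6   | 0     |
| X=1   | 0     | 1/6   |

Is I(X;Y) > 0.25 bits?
Marginal P(X) (row sums):
  P(X=0) = 5/6 + 0 = 5/6
  P(X=1) = 0 + 1/6 = 1/6
Marginal P(Y) (column sums):
  P(Y=0) = 5/6 + 0 = 5/6
  P(Y=1) = 0 + 1/6 = 1/6

H(X) = -[(5/6)·log₂(5/6) + (1/6)·log₂(1/6)]
  = 0.2192 + 0.4308
  = 0.6500 bits
H(Y) = -[(5/6)·log₂(5/6) + (1/6)·log₂(1/6)]
  = 0.2192 + 0.4308
  = 0.6500 bits
H(X,Y) = -[(5/6)·log₂(5/6) + (1/6)·log₂(1/6)]
  = 0.2192 + 0.4308
  = 0.6500 bits

I(X;Y) = H(X) + H(Y) - H(X,Y)
  = 0.6500 + 0.6500 - 0.6500
  = 0.6500 bits

Yes. I(X;Y) = 0.6500 bits, which is > 0.25 bits.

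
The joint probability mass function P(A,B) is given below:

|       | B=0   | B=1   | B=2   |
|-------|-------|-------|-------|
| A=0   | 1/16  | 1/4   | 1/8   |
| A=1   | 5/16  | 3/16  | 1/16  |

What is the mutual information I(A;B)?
Marginal P(A) (row sums):
  P(A=0) = 1/16 + 1/4 + 1/8 = 7/16
  P(A=1) = 5/16 + 3/16 + 1/16 = 9/16
Marginal P(B) (column sums):
  P(B=0) = 1/16 + 5/16 = 3/8
  P(B=1) = 1/4 + 3/16 = 7/16
  P(B=2) = 1/8 + 1/16 = 3/16

H(A) = -[(7/16)·log₂(7/16) + (9/16)·log₂(9/16)]
  = 0.5218 + 0.4669
  = 0.9887 bits
H(B) = -[(3/8)·log₂(3/8) + (7/16)·log₂(7/16) + (3/16)·log₂(3/16)]
  = 0.5306 + 0.5218 + 0.4528
  = 1.5052 bits
H(A,B) = -[(1/16)·log₂(1/16) + (1/4)·log₂(1/4) + (1/8)·log₂(1/8) + (5/16)·log₂(5/16) + (3/16)·log₂(3/16) + (1/16)·log₂(1/16)]
  = 0.2500 + 0.5000 + 0.3750 + 0.5244 + 0.4528 + 0.2500
  = 2.3522 bits

I(A;B) = H(A) + H(B) - H(A,B)
  = 0.9887 + 1.5052 - 2.3522
  = 0.1417 bits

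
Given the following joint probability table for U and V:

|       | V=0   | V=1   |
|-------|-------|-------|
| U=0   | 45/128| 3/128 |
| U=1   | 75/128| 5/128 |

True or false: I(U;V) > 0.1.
Marginal P(U) (row sums):
  P(U=0) = 45/128 + 3/128 = 3/8
  P(U=1) = 75/128 + 5/128 = 5/8
Marginal P(V) (column sums):
  P(V=0) = 45/128 + 75/128 = 15/16
  P(V=1) = 3/128 + 5/128 = 1/16

H(U) = -[(3/8)·log₂(3/8) + (5/8)·log₂(5/8)]
  = 0.5306 + 0.4238
  = 0.9544 bits
H(V) = -[(15/16)·log₂(15/16) + (1/16)·log₂(1/16)]
  = 0.0873 + 0.2500
  = 0.3373 bits
H(U,V) = -[(45/128)·log₂(45/128) + (3/128)·log₂(3/128) + (75/128)·log₂(75/128) + (5/128)·log₂(5/128)]
  = 0.5302 + 0.1269 + 0.4519 + 0.1827
  = 1.2917 bits

I(U;V) = H(U) + H(V) - H(U,V)
  = 0.9544 + 0.3373 - 1.2917
  = 0.0000 bits

False. I(U;V) = 0.0000 bits, which is ≤ 0.1 bits.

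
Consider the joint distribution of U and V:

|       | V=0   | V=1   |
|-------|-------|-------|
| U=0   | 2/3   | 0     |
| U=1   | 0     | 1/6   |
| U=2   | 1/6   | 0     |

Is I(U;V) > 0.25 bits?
Marginal P(U) (row sums):
  P(U=0) = 2/3 + 0 = 2/3
  P(U=1) = 0 + 1/6 = 1/6
  P(U=2) = 1/6 + 0 = 1/6
Marginal P(V) (column sums):
  P(V=0) = 2/3 + 0 + 1/6 = 5/6
  P(V=1) = 0 + 1/6 + 0 = 1/6

H(U) = -[(2/3)·log₂(2/3) + (1/6)·log₂(1/6) + (1/6)·log₂(1/6)]
  = 0.3900 + 0.4308 + 0.4308
  = 1.2516 bits
H(V) = -[(5/6)·log₂(5/6) + (1/6)·log₂(1/6)]
  = 0.2192 + 0.4308
  = 0.6500 bits
H(U,V) = -[(2/3)·log₂(2/3) + (1/6)·log₂(1/6) + (1/6)·log₂(1/6)]
  = 0.3900 + 0.4308 + 0.4308
  = 1.2516 bits

I(U;V) = H(U) + H(V) - H(U,V)
  = 1.2516 + 0.6500 - 1.2516
  = 0.6500 bits

Yes. I(U;V) = 0.6500 bits, which is > 0.25 bits.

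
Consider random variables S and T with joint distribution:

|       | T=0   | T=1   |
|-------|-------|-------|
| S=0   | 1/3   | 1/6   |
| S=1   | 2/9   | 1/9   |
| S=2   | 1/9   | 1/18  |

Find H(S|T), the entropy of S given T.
Marginal P(T) (column sums):
  P(T=0) = 1/3 + 2/9 + 1/9 = 2/3
  P(T=1) = 1/6 + 1/9 + 1/18 = 1/3

H(S|T) = -Σ P(S,T)·log₂ P(S|T), where P(S|T) = P(S,T) / P(T)
  (S=0,T=0): P(S|T) = (1/3)/(2/3) = 1/2;  -(1/3)·log₂(1/2) = 0.3333
  (S=0,T=1): P(S|T) = (1/6)/(1/3) = 1/2;  -(1/6)·log₂(1/2) = 0.1667
  (S=1,T=0): P(S|T) = (2/9)/(2/3) = 1/3;  -(2/9)·log₂(1/3) = 0.3522
  (S=1,T=1): P(S|T) = (1/9)/(1/3) = 1/3;  -(1/9)·log₂(1/3) = 0.1761
  (S=2,T=0): P(S|T) = (1/9)/(2/3) = 1/6;  -(1/9)·log₂(1/6) = 0.2872
  (S=2,T=1): P(S|T) = (1/18)/(1/3) = 1/6;  -(1/18)·log₂(1/6) = 0.1436
H(S|T) = 0.3333 + 0.1667 + 0.3522 + 0.1761 + 0.2872 + 0.1436
  = 1.4591 bits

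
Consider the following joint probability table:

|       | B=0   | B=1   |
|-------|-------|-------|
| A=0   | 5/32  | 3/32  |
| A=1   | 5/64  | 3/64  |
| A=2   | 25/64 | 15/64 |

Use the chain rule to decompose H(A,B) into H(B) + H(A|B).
By the chain rule: H(A,B) = H(B) + H(A|B)

Marginal P(B) (column sums):
  P(B=0) = 5/32 + 5/64 + 25/64 = 5/8
  P(B=1) = 3/32 + 3/64 + 15/64 = 3/8
H(B) = -[(5/8)·log₂(5/8) + (3/8)·log₂(3/8)]
  = 0.4238 + 0.5306
  = 0.9544 bits
H(A|B) = -Σ P(A,B)·log₂ P(A|B), where P(A|B) = P(A,B) / P(B)
  (A=0,B=0): P(A|B) = (5/32)/(5/8) = 1/4;  -(5/32)·log₂(1/4) = 0.3125
  (A=0,B=1): P(A|B) = (3/32)/(3/8) = 1/4;  -(3/32)·log₂(1/4) = 0.1875
  (A=1,B=0): P(A|B) = (5/64)/(5/8) = 1/8;  -(5/64)·log₂(1/8) = 0.2344
  (A=1,B=1): P(A|B) = (3/64)/(3/8) = 1/8;  -(3/64)·log₂(1/8) = 0.1406
  (A=2,B=0): P(A|B) = (25/64)/(5/8) = 5/8;  -(25/64)·log₂(5/8) = 0.2649
  (A=2,B=1): P(A|B) = (15/64)/(3/8) = 5/8;  -(15/64)·log₂(5/8) = 0.1589
H(A|B) = 0.3125 + 0.1875 + 0.2344 + 0.1406 + 0.2649 + 0.1589
  = 1.2988 bits

H(A,B) = H(B) + H(A|B) = 0.9544 + 1.2988 = 2.2532 bits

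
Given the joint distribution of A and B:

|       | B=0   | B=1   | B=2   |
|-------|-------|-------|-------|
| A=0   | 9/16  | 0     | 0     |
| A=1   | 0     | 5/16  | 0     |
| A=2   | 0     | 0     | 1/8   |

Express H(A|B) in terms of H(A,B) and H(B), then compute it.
H(A|B) = H(A,B) - H(B)

Marginal P(B) (column sums):
  P(B=0) = 9/16 + 0 + 0 = 9/16
  P(B=1) = 0 + 5/16 + 0 = 5/16
  P(B=2) = 0 + 0 + 1/8 = 1/8

H(A,B) = -[(9/16)·log₂(9/16) + (5/16)·log₂(5/16) + (1/8)·log₂(1/8)]
  = 0.4669 + 0.5244 + 0.3750
  = 1.3663 bits
H(B) = -[(9/16)·log₂(9/16) + (5/16)·log₂(5/16) + (1/8)·log₂(1/8)]
  = 0.4669 + 0.5244 + 0.3750
  = 1.3663 bits

H(A|B) = 1.3663 - 1.3663 = 0.0000 bits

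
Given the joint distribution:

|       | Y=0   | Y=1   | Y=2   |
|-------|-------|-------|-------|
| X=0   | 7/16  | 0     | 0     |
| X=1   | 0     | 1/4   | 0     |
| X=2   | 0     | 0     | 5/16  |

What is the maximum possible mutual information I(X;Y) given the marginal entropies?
The upper bound on mutual information is I(X;Y) ≤ min(H(X), H(Y)).

Marginal P(X) (row sums):
  P(X=0) = 7/16 + 0 + 0 = 7/16
  P(X=1) = 0 + 1/4 + 0 = 1/4
  P(X=2) = 0 + 0 + 5/16 = 5/16
Marginal P(Y) (column sums):
  P(Y=0) = 7/16 + 0 + 0 = 7/16
  P(Y=1) = 0 + 1/4 + 0 = 1/4
  P(Y=2) = 0 + 0 + 5/16 = 5/16

H(X) = -[(7/16)·log₂(7/16) + (1/4)·log₂(1/4) + (5/16)·log₂(5/16)]
  = 0.5218 + 0.5000 + 0.5244
  = 1.5462 bits
H(Y) = -[(7/16)·log₂(7/16) + (1/4)·log₂(1/4) + (5/16)·log₂(5/16)]
  = 0.5218 + 0.5000 + 0.5244
  = 1.5462 bits

Maximum possible I(X;Y) = min(1.5462, 1.5462) = 1.5462 bits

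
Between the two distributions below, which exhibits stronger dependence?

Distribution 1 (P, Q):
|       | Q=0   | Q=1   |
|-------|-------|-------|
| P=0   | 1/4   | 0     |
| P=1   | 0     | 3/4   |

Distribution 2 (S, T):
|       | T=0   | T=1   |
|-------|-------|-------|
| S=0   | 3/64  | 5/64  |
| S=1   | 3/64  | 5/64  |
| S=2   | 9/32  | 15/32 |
Distribution 1 (P, Q):
Marginal P(P) (row sums):
  P(P=0) = 1/4 + 0 = 1/4
  P(P=1) = 0 + 3/4 = 3/4
Marginal P(Q) (column sums):
  P(Q=0) = 1/4 + 0 = 1/4
  P(Q=1) = 0 + 3/4 = 3/4

H(P) = -[(1/4)·log₂(1/4) + (3/4)·log₂(3/4)]
  = 0.5000 + 0.3113
  = 0.8113 bits
H(Q) = -[(1/4)·log₂(1/4) + (3/4)·log₂(3/4)]
  = 0.5000 + 0.3113
  = 0.8113 bits
H(P,Q) = -[(1/4)·log₂(1/4) + (3/4)·log₂(3/4)]
  = 0.5000 + 0.3113
  = 0.8113 bits

I(P;Q) = H(P) + H(Q) - H(P,Q)
  = 0.8113 + 0.8113 - 0.8113
  = 0.8113 bits

Distribution 2 (S, T):
Marginal P(S) (row sums):
  P(S=0) = 3/64 + 5/64 = 1/8
  P(S=1) = 3/64 + 5/64 = 1/8
  P(S=2) = 9/32 + 15/32 = 3/4
Marginal P(T) (column sums):
  P(T=0) = 3/64 + 3/64 + 9/32 = 3/8
  P(T=1) = 5/64 + 5/64 + 15/32 = 5/8

H(S) = -[(1/8)·log₂(1/8) + (1/8)·log₂(1/8) + (3/4)·log₂(3/4)]
  = 0.3750 + 0.3750 + 0.3113
  = 1.0613 bits
H(T) = -[(3/8)·log₂(3/8) + (5/8)·log₂(5/8)]
  = 0.5306 + 0.4238
  = 0.9544 bits
H(S,T) = -[(3/64)·log₂(3/64) + (5/64)·log₂(5/64) + (3/64)·log₂(3/64) + (5/64)·log₂(5/64) + (9/32)·log₂(9/32) + (15/32)·log₂(15/32)]
  = 0.2070 + 0.2873 + 0.2070 + 0.2873 + 0.5147 + 0.5124
  = 2.0157 bits

I(S;T) = H(S) + H(T) - H(S,T)
  = 1.0613 + 0.9544 - 2.0157
  = 0.0000 bits

I(P;Q) = 0.8113 bits > I(S;T) = 0.0000 bits, so (P, Q) has the higher mutual information (stronger dependence).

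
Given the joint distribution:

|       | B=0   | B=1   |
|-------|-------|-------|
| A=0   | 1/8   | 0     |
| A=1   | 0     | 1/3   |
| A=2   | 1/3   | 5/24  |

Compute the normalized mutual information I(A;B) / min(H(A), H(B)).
Marginal P(A) (row sums):
  P(A=0) = 1/8 + 0 = 1/8
  P(A=1) = 0 + 1/3 = 1/3
  P(A=2) = 1/3 + 5/24 = 13/24
Marginal P(B) (column sums):
  P(B=0) = 1/8 + 0 + 1/3 = 11/24
  P(B=1) = 0 + 1/3 + 5/24 = 13/24

H(A) = -[(1/8)·log₂(1/8) + (1/3)·log₂(1/3) + (13/24)·log₂(13/24)]
  = 0.3750 + 0.5283 + 0.4791
  = 1.3824 bits
H(B) = -[(11/24)·log₂(11/24) + (13/24)·log₂(13/24)]
  = 0.5159 + 0.4791
  = 0.9950 bits
H(A,B) = -[(1/8)·log₂(1/8) + (1/3)·log₂(1/3) + (1/3)·log₂(1/3) + (5/24)·log₂(5/24)]
  = 0.3750 + 0.5283 + 0.5283 + 0.4715
  = 1.9031 bits

I(A;B) = H(A) + H(B) - H(A,B)
  = 1.3824 + 0.9950 - 1.9031
  = 0.4743 bits

min(H(A), H(B)) = min(1.3824, 0.9950) = 0.9950 bits
Normalized MI = 0.4743 / 0.9950 = 0.4767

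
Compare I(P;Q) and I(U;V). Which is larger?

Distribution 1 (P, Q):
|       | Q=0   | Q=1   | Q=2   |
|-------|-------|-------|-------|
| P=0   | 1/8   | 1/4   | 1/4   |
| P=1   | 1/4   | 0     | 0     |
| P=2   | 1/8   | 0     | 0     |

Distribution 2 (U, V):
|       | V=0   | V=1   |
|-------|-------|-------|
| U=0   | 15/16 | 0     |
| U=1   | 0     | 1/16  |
Distribution 1 (P, Q):
Marginal P(P) (row sums):
  P(P=0) = 1/8 + 1/4 + 1/4 = 5/8
  P(P=1) = 1/4 + 0 + 0 = 1/4
  P(P=2) = 1/8 + 0 + 0 = 1/8
Marginal P(Q) (column sums):
  P(Q=0) = 1/8 + 1/4 + 1/8 = 1/2
  P(Q=1) = 1/4 + 0 + 0 = 1/4
  P(Q=2) = 1/4 + 0 + 0 = 1/4

H(P) = -[(5/8)·log₂(5/8) + (1/4)·log₂(1/4) + (1/8)·log₂(1/8)]
  = 0.4238 + 0.5000 + 0.3750
  = 1.2988 bits
H(Q) = -[(1/2)·log₂(1/2) + (1/4)·log₂(1/4) + (1/4)·log₂(1/4)]
  = 0.5000 + 0.5000 + 0.5000
  = 1.5000 bits
H(P,Q) = -[(1/8)·log₂(1/8) + (1/4)·log₂(1/4) + (1/4)·log₂(1/4) + (1/4)·log₂(1/4) + (1/8)·log₂(1/8)]
  = 0.3750 + 0.5000 + 0.5000 + 0.5000 + 0.3750
  = 2.2500 bits

I(P;Q) = H(P) + H(Q) - H(P,Q)
  = 1.2988 + 1.5000 - 2.2500
  = 0.5488 bits

Distribution 2 (U, V):
Marginal P(U) (row sums):
  P(U=0) = 15/16 + 0 = 15/16
  P(U=1) = 0 + 1/16 = 1/16
Marginal P(V) (column sums):
  P(V=0) = 15/16 + 0 = 15/16
  P(V=1) = 0 + 1/16 = 1/16

H(U) = -[(15/16)·log₂(15/16) + (1/16)·log₂(1/16)]
  = 0.0873 + 0.2500
  = 0.3373 bits
H(V) = -[(15/16)·log₂(15/16) + (1/16)·log₂(1/16)]
  = 0.0873 + 0.2500
  = 0.3373 bits
H(U,V) = -[(15/16)·log₂(15/16) + (1/16)·log₂(1/16)]
  = 0.0873 + 0.2500
  = 0.3373 bits

I(U;V) = H(U) + H(V) - H(U,V)
  = 0.3373 + 0.3373 - 0.3373
  = 0.3373 bits

I(P;Q) = 0.5488 bits > I(U;V) = 0.3373 bits, so (P, Q) has the higher mutual information (stronger dependence).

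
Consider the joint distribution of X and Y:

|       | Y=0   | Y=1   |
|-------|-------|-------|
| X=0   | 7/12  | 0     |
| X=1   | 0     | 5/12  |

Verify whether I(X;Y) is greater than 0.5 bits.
Marginal P(X) (row sums):
  P(X=0) = 7/12 + 0 = 7/12
  P(X=1) = 0 + 5/12 = 5/12
Marginal P(Y) (column sums):
  P(Y=0) = 7/12 + 0 = 7/12
  P(Y=1) = 0 + 5/12 = 5/12

H(X) = -[(7/12)·log₂(7/12) + (5/12)·log₂(5/12)]
  = 0.4536 + 0.5263
  = 0.9799 bits
H(Y) = -[(7/12)·log₂(7/12) + (5/12)·log₂(5/12)]
  = 0.4536 + 0.5263
  = 0.9799 bits
H(X,Y) = -[(7/12)·log₂(7/12) + (5/12)·log₂(5/12)]
  = 0.4536 + 0.5263
  = 0.9799 bits

I(X;Y) = H(X) + H(Y) - H(X,Y)
  = 0.9799 + 0.9799 - 0.9799
  = 0.9799 bits

Yes. I(X;Y) = 0.9799 bits, which is > 0.5 bits.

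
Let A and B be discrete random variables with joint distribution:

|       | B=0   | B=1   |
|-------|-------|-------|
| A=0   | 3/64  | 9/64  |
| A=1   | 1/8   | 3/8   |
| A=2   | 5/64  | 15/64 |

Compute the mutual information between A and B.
Marginal P(A) (row sums):
  P(A=0) = 3/64 + 9/64 = 3/16
  P(A=1) = 1/8 + 3/8 = 1/2
  P(A=2) = 5/64 + 15/64 = 5/16
Marginal P(B) (column sums):
  P(B=0) = 3/64 + 1/8 + 5/64 = 1/4
  P(B=1) = 9/64 + 3/8 + 15/64 = 3/4

H(A) = -[(3/16)·log₂(3/16) + (1/2)·log₂(1/2) + (5/16)·log₂(5/16)]
  = 0.4528 + 0.5000 + 0.5244
  = 1.4772 bits
H(B) = -[(1/4)·log₂(1/4) + (3/4)·log₂(3/4)]
  = 0.5000 + 0.3113
  = 0.8113 bits
H(A,B) = -[(3/64)·log₂(3/64) + (9/64)·log₂(9/64) + (1/8)·log₂(1/8) + (3/8)·log₂(3/8) + (5/64)·log₂(5/64) + (15/64)·log₂(15/64)]
  = 0.2070 + 0.3980 + 0.3750 + 0.5306 + 0.2873 + 0.4906
  = 2.2885 bits

I(A;B) = H(A) + H(B) - H(A,B)
  = 1.4772 + 0.8113 - 2.2885
  = 0.0000 bits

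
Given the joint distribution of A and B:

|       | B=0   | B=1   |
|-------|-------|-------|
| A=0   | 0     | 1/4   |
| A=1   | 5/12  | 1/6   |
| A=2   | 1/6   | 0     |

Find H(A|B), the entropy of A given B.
Marginal P(B) (column sums):
  P(B=0) = 0 + 5/12 + 1/6 = 7/12
  P(B=1) = 1/4 + 1/6 + 0 = 5/12

H(A|B) = -Σ P(A,B)·log₂ P(A|B), where P(A|B) = P(A,B) / P(B)
  (cells with P(A,B) = 0 contribute 0)
  (A=0,B=1): P(A|B) = (1/4)/(5/12) = 3/5;  -(1/4)·log₂(3/5) = 0.1842
  (A=1,B=0): P(A|B) = (5/12)/(7/12) = 5/7;  -(5/12)·log₂(5/7) = 0.2023
  (A=1,B=1): P(A|B) = (1/6)/(5/12) = 2/5;  -(1/6)·log₂(2/5) = 0.2203
  (A=2,B=0): P(A|B) = (1/6)/(7/12) = 2/7;  -(1/6)·log₂(2/7) = 0.3012
H(A|B) = 0.1842 + 0.2023 + 0.2203 + 0.3012
  = 0.9080 bits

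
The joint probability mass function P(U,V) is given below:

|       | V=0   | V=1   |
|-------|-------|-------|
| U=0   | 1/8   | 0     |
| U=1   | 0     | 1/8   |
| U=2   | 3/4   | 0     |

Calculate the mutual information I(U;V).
Marginal P(U) (row sums):
  P(U=0) = 1/8 + 0 = 1/8
  P(U=1) = 0 + 1/8 = 1/8
  P(U=2) = 3/4 + 0 = 3/4
Marginal P(V) (column sums):
  P(V=0) = 1/8 + 0 + 3/4 = 7/8
  P(V=1) = 0 + 1/8 + 0 = 1/8

H(U) = -[(1/8)·log₂(1/8) + (1/8)·log₂(1/8) + (3/4)·log₂(3/4)]
  = 0.3750 + 0.3750 + 0.3113
  = 1.0613 bits
H(V) = -[(7/8)·log₂(7/8) + (1/8)·log₂(1/8)]
  = 0.1686 + 0.3750
  = 0.5436 bits
H(U,V) = -[(1/8)·log₂(1/8) + (1/8)·log₂(1/8) + (3/4)·log₂(3/4)]
  = 0.3750 + 0.3750 + 0.3113
  = 1.0613 bits

I(U;V) = H(U) + H(V) - H(U,V)
  = 1.0613 + 0.5436 - 1.0613
  = 0.5436 bits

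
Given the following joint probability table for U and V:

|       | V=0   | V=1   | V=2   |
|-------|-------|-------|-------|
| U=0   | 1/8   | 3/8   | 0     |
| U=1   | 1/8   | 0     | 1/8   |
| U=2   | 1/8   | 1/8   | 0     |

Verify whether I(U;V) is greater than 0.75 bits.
Marginal P(U) (row sums):
  P(U=0) = 1/8 + 3/8 + 0 = 1/2
  P(U=1) = 1/8 + 0 + 1/8 = 1/4
  P(U=2) = 1/8 + 1/8 + 0 = 1/4
Marginal P(V) (column sums):
  P(V=0) = 1/8 + 1/8 + 1/8 = 3/8
  P(V=1) = 3/8 + 0 + 1/8 = 1/2
  P(V=2) = 0 + 1/8 + 0 = 1/8

H(U) = -[(1/2)·log₂(1/2) + (1/4)·log₂(1/4) + (1/4)·log₂(1/4)]
  = 0.5000 + 0.5000 + 0.5000
  = 1.5000 bits
H(V) = -[(3/8)·log₂(3/8) + (1/2)·log₂(1/2) + (1/8)·log₂(1/8)]
  = 0.5306 + 0.5000 + 0.3750
  = 1.4056 bits
H(U,V) = -[(1/8)·log₂(1/8) + (3/8)·log₂(3/8) + (1/8)·log₂(1/8) + (1/8)·log₂(1/8) + (1/8)·log₂(1/8) + (1/8)·log₂(1/8)]
  = 0.3750 + 0.5306 + 0.3750 + 0.3750 + 0.3750 + 0.3750
  = 2.4056 bits

I(U;V) = H(U) + H(V) - H(U,V)
  = 1.5000 + 1.4056 - 2.4056
  = 0.5000 bits

No. I(U;V) = 0.5000 bits, which is ≤ 0.75 bits.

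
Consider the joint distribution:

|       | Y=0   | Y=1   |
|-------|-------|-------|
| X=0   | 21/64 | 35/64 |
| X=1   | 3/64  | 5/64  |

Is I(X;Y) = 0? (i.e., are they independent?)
Marginal P(X) (row sums):
  P(X=0) = 21/64 + 35/64 = 7/8
  P(X=1) = 3/64 + 5/64 = 1/8
Marginal P(Y) (column sums):
  P(Y=0) = 21/64 + 3/64 = 3/8
  P(Y=1) = 35/64 + 5/64 = 5/8

X and Y are independent iff P(X=i,Y=j) = P(X=i)·P(Y=j) for every cell.
  P(X=0)·P(Y=0) = 7/8 × 3/8 = 21/64 = P(X=0,Y=0) ✓
  P(X=0)·P(Y=1) = 7/8 × 5/8 = 35/64 = P(X=0,Y=1) ✓
  P(X=1)·P(Y=0) = 1/8 × 3/8 = 3/64 = P(X=1,Y=0) ✓
  P(X=1)·P(Y=1) = 1/8 × 5/8 = 5/64 = P(X=1,Y=1) ✓

Yes, X and Y are independent: every cell factors, so I(X;Y) = 0 bits.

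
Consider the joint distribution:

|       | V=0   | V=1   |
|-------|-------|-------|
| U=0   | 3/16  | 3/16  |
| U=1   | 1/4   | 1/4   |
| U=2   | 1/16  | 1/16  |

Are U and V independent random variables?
Marginal P(U) (row sums):
  P(U=0) = 3/16 + 3/16 = 3/8
  P(U=1) = 1/4 + 1/4 = 1/2
  P(U=2) = 1/16 + 1/16 = 1/8
Marginal P(V) (column sums):
  P(V=0) = 3/16 + 1/4 + 1/16 = 1/2
  P(V=1) = 3/16 + 1/4 + 1/16 = 1/2

U and V are independent iff P(U=i,V=j) = P(U=i)·P(V=j) for every cell.
  P(U=0)·P(V=0) = 3/8 × 1/2 = 3/16 = P(U=0,V=0) ✓
  P(U=0)·P(V=1) = 3/8 × 1/2 = 3/16 = P(U=0,V=1) ✓
  P(U=1)·P(V=0) = 1/2 × 1/2 = 1/4 = P(U=1,V=0) ✓
  P(U=1)·P(V=1) = 1/2 × 1/2 = 1/4 = P(U=1,V=1) ✓
  P(U=2)·P(V=0) = 1/8 × 1/2 = 1/16 = P(U=2,V=0) ✓
  P(U=2)·P(V=1) = 1/8 × 1/2 = 1/16 = P(U=2,V=1) ✓

Yes, U and V are independent: every cell factors, so I(U;V) = 0 bits.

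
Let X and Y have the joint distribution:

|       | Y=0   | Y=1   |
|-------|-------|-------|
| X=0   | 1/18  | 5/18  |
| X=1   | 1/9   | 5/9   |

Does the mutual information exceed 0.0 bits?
Marginal P(X) (row sums):
  P(X=0) = 1/18 + 5/18 = 1/3
  P(X=1) = 1/9 + 5/9 = 2/3
Marginal P(Y) (column sums):
  P(Y=0) = 1/18 + 1/9 = 1/6
  P(Y=1) = 5/18 + 5/9 = 5/6

H(X) = -[(1/3)·log₂(1/3) + (2/3)·log₂(2/3)]
  = 0.5283 + 0.3900
  = 0.9183 bits
H(Y) = -[(1/6)·log₂(1/6) + (5/6)·log₂(5/6)]
  = 0.4308 + 0.2192
  = 0.6500 bits
H(X,Y) = -[(1/18)·log₂(1/18) + (5/18)·log₂(5/18) + (1/9)·log₂(1/9) + (5/9)·log₂(5/9)]
  = 0.2317 + 0.5133 + 0.3522 + 0.4711
  = 1.5683 bits

I(X;Y) = H(X) + H(Y) - H(X,Y)
  = 0.9183 + 0.6500 - 1.5683
  = 0.0000 bits

No. I(X;Y) = 0.0000 bits, which is ≤ 0.0 bits.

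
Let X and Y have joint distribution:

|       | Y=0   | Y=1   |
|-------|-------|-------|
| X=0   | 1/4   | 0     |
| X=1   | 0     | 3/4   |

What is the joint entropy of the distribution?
H(X,Y) = -Σ P(X,Y) log₂ P(X,Y), summed over the non-zero cells:
H(X,Y) = -[(1/4)·log₂(1/4) + (3/4)·log₂(3/4)]
  = 0.5000 + 0.3113
  = 0.8113 bits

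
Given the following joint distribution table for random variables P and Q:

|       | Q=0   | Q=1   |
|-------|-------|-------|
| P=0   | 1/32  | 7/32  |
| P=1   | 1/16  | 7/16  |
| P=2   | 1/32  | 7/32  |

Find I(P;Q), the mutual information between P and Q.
Marginal P(P) (row sums):
  P(P=0) = 1/32 + 7/32 = 1/4
  P(P=1) = 1/16 + 7/16 = 1/2
  P(P=2) = 1/32 + 7/32 = 1/4
Marginal P(Q) (column sums):
  P(Q=0) = 1/32 + 1/16 + 1/32 = 1/8
  P(Q=1) = 7/32 + 7/16 + 7/32 = 7/8

H(P) = -[(1/4)·log₂(1/4) + (1/2)·log₂(1/2) + (1/4)·log₂(1/4)]
  = 0.5000 + 0.5000 + 0.5000
  = 1.5000 bits
H(Q) = -[(1/8)·log₂(1/8) + (7/8)·log₂(7/8)]
  = 0.3750 + 0.1686
  = 0.5436 bits
H(P,Q) = -[(1/32)·log₂(1/32) + (7/32)·log₂(7/32) + (1/16)·log₂(1/16) + (7/16)·log₂(7/16) + (1/32)·log₂(1/32) + (7/32)·log₂(7/32)]
  = 0.1563 + 0.4796 + 0.2500 + 0.5218 + 0.1563 + 0.4796
  = 2.0436 bits

I(P;Q) = H(P) + H(Q) - H(P,Q)
  = 1.5000 + 0.5436 - 2.0436
  = 0.0000 bits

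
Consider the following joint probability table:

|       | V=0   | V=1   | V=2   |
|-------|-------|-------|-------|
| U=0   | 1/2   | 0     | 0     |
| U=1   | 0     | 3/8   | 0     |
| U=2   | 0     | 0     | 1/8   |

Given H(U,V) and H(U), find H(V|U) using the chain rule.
From the chain rule: H(U,V) = H(U) + H(V|U)
Therefore: H(V|U) = H(U,V) - H(U)

H(U,V) = -[(1/2)·log₂(1/2) + (3/8)·log₂(3/8) + (1/8)·log₂(1/8)]
  = 0.5000 + 0.5306 + 0.3750
  = 1.4056 bits
Marginal P(U) (row sums):
  P(U=0) = 1/2 + 0 + 0 = 1/2
  P(U=1) = 0 + 3/8 + 0 = 3/8
  P(U=2) = 0 + 0 + 1/8 = 1/8
H(U) = -[(1/2)·log₂(1/2) + (3/8)·log₂(3/8) + (1/8)·log₂(1/8)]
  = 0.5000 + 0.5306 + 0.3750
  = 1.4056 bits

H(V|U) = 1.4056 - 1.4056 = 0.0000 bits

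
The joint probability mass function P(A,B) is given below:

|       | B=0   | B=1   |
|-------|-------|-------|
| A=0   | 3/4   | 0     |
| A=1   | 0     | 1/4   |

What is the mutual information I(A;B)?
Marginal P(A) (row sums):
  P(A=0) = 3/4 + 0 = 3/4
  P(A=1) = 0 + 1/4 = 1/4
Marginal P(B) (column sums):
  P(B=0) = 3/4 + 0 = 3/4
  P(B=1) = 0 + 1/4 = 1/4

H(A) = -[(3/4)·log₂(3/4) + (1/4)·log₂(1/4)]
  = 0.3113 + 0.5000
  = 0.8113 bits
H(B) = -[(3/4)·log₂(3/4) + (1/4)·log₂(1/4)]
  = 0.3113 + 0.5000
  = 0.8113 bits
H(A,B) = -[(3/4)·log₂(3/4) + (1/4)·log₂(1/4)]
  = 0.3113 + 0.5000
  = 0.8113 bits

I(A;B) = H(A) + H(B) - H(A,B)
  = 0.8113 + 0.8113 - 0.8113
  = 0.8113 bits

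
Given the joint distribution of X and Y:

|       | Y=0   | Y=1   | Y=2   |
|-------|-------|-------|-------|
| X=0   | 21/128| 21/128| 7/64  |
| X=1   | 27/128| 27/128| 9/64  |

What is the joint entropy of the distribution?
H(X,Y) = -Σ P(X,Y) log₂ P(X,Y), summed over the non-zero cells:
H(X,Y) = -[(21/128)·log₂(21/128) + (21/128)·log₂(21/128) + (7/64)·log₂(7/64) + (27/128)·log₂(27/128) + (27/128)·log₂(27/128) + (9/64)·log₂(9/64)]
  = 0.4278 + 0.4278 + 0.3492 + 0.4736 + 0.4736 + 0.3980
  = 2.5500 bits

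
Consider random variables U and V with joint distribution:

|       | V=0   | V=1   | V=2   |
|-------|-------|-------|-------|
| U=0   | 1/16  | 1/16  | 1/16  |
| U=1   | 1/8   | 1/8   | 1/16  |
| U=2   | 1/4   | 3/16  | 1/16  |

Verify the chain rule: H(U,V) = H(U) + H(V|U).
Left side:
H(U,V) = -[(1/16)·log₂(1/16) + (1/16)·log₂(1/16) + (1/16)·log₂(1/16) + (1/8)·log₂(1/8) + (1/8)·log₂(1/8) + (1/16)·log₂(1/16) + (1/4)·log₂(1/4) + (3/16)·log₂(3/16) + (1/16)·log₂(1/16)]
  = 0.2500 + 0.2500 + 0.2500 + 0.3750 + 0.3750 + 0.2500 + 0.5000 + 0.4528 + 0.2500
  = 2.9528 bits

Right side:
Marginal P(U) (row sums):
  P(U=0) = 1/16 + 1/16 + 1/16 = 3/16
  P(U=1) = 1/8 + 1/8 + 1/16 = 5/16
  P(U=2) = 1/4 + 3/16 + 1/16 = 1/2
H(U) = -[(3/16)·log₂(3/16) + (5/16)·log₂(5/16) + (1/2)·log₂(1/2)]
  = 0.4528 + 0.5244 + 0.5000
  = 1.4772 bits
H(V|U) = -Σ P(U,V)·log₂ P(V|U), where P(V|U) = P(U,V) / P(U)
  (U=0,V=0): P(V|U) = (1/16)/(3/16) = 1/3;  -(1/16)·log₂(1/3) = 0.0991
  (U=0,V=1): P(V|U) = (1/16)/(3/16) = 1/3;  -(1/16)·log₂(1/3) = 0.0991
  (U=0,V=2): P(V|U) = (1/16)/(3/16) = 1/3;  -(1/16)·log₂(1/3) = 0.0991
  (U=1,V=0): P(V|U) = (1/8)/(5/16) = 2/5;  -(1/8)·log₂(2/5) = 0.1652
  (U=1,V=1): P(V|U) = (1/8)/(5/16) = 2/5;  -(1/8)·log₂(2/5) = 0.1652
  (U=1,V=2): P(V|U) = (1/16)/(5/16) = 1/5;  -(1/16)·log₂(1/5) = 0.1451
  (U=2,V=0): P(V|U) = (1/4)/(1/2) = 1/2;  -(1/4)·log₂(1/2) = 0.2500
  (U=2,V=1): P(V|U) = (3/16)/(1/2) = 3/8;  -(3/16)·log₂(3/8) = 0.2653
  (U=2,V=2): P(V|U) = (1/16)/(1/2) = 1/8;  -(1/16)·log₂(1/8) = 0.1875
H(V|U) = 0.0991 + 0.0991 + 0.0991 + 0.1652 + 0.1652 + 0.1451 + 0.2500 + 0.2653 + 0.1875
  = 1.4756 bits
H(U) + H(V|U) = 1.4772 + 1.4756 = 2.9528 bits

Both sides equal 2.9528 bits, so the chain rule holds ✓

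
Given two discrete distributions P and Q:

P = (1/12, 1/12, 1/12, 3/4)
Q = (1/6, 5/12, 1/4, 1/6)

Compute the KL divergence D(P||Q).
D(P||Q) = Σ P(i) log₂(P(i)/Q(i))
  i=0: (1/12) × log₂((1/12)/(1/6)) = (1/12) × log₂(1/2) = -0.0833
  i=1: (1/12) × log₂((1/12)/(5/12)) = (1/12) × log₂(1/5) = -0.1935
  i=2: (1/12) × log₂((1/12)/(1/4)) = (1/12) × log₂(1/3) = -0.1321
  i=3: (3/4) × log₂((3/4)/(1/6)) = (3/4) × log₂(9/2) = 1.6274
D(P||Q) = -0.0833 - 0.1935 - 0.1321 + 1.6274
  = 1.2185 bits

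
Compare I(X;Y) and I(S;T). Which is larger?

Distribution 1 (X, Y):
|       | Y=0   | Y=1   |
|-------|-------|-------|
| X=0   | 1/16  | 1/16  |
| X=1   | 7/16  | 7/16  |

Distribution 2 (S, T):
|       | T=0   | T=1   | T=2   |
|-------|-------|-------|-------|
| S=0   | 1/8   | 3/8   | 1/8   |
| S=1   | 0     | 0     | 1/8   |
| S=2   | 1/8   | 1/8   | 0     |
Distribution 1 (X, Y):
Marginal P(X) (row sums):
  P(X=0) = 1/16 + 1/16 = 1/8
  P(X=1) = 7/16 + 7/16 = 7/8
Marginal P(Y) (column sums):
  P(Y=0) = 1/16 + 7/16 = 1/2
  P(Y=1) = 1/16 + 7/16 = 1/2

H(X) = -[(1/8)·log₂(1/8) + (7/8)·log₂(7/8)]
  = 0.3750 + 0.1686
  = 0.5436 bits
H(Y) = -[(1/2)·log₂(1/2) + (1/2)·log₂(1/2)]
  = 0.5000 + 0.5000
  = 1.0000 bits
H(X,Y) = -[(1/16)·log₂(1/16) + (1/16)·log₂(1/16) + (7/16)·log₂(7/16) + (7/16)·log₂(7/16)]
  = 0.2500 + 0.2500 + 0.5218 + 0.5218
  = 1.5436 bits

I(X;Y) = H(X) + H(Y) - H(X,Y)
  = 0.5436 + 1.0000 - 1.5436
  = 0.0000 bits

Distribution 2 (S, T):
Marginal P(S) (row sums):
  P(S=0) = 1/8 + 3/8 + 1/8 = 5/8
  P(S=1) = 0 + 0 + 1/8 = 1/8
  P(S=2) = 1/8 + 1/8 + 0 = 1/4
Marginal P(T) (column sums):
  P(T=0) = 1/8 + 0 + 1/8 = 1/4
  P(T=1) = 3/8 + 0 + 1/8 = 1/2
  P(T=2) = 1/8 + 1/8 + 0 = 1/4

H(S) = -[(5/8)·log₂(5/8) + (1/8)·log₂(1/8) + (1/4)·log₂(1/4)]
  = 0.4238 + 0.3750 + 0.5000
  = 1.2988 bits
H(T) = -[(1/4)·log₂(1/4) + (1/2)·log₂(1/2) + (1/4)·log₂(1/4)]
  = 0.5000 + 0.5000 + 0.5000
  = 1.5000 bits
H(S,T) = -[(1/8)·log₂(1/8) + (3/8)·log₂(3/8) + (1/8)·log₂(1/8) + (1/8)·log₂(1/8) + (1/8)·log₂(1/8) + (1/8)·log₂(1/8)]
  = 0.3750 + 0.5306 + 0.3750 + 0.3750 + 0.3750 + 0.3750
  = 2.4056 bits

I(S;T) = H(S) + H(T) - H(S,T)
  = 1.2988 + 1.5000 - 2.4056
  = 0.3932 bits

I(S;T) = 0.3932 bits > I(X;Y) = 0.0000 bits, so (S, T) has the higher mutual information (stronger dependence).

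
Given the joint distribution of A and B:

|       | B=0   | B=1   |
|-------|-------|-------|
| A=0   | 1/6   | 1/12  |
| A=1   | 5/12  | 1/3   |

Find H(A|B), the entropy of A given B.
Marginal P(B) (column sums):
  P(B=0) = 1/6 + 5/12 = 7/12
  P(B=1) = 1/12 + 1/3 = 5/12

H(A|B) = -Σ P(A,B)·log₂ P(A|B), where P(A|B) = P(A,B) / P(B)
  (A=0,B=0): P(A|B) = (1/6)/(7/12) = 2/7;  -(1/6)·log₂(2/7) = 0.3012
  (A=0,B=1): P(A|B) = (1/12)/(5/12) = 1/5;  -(1/12)·log₂(1/5) = 0.1935
  (A=1,B=0): P(A|B) = (5/12)/(7/12) = 5/7;  -(5/12)·log₂(5/7) = 0.2023
  (A=1,B=1): P(A|B) = (1/3)/(5/12) = 4/5;  -(1/3)·log₂(4/5) = 0.1073
H(A|B) = 0.3012 + 0.1935 + 0.2023 + 0.1073
  = 0.8043 bits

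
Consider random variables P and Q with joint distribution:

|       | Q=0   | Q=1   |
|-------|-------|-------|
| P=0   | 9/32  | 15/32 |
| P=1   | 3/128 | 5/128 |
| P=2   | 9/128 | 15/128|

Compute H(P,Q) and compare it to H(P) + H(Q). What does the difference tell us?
Marginal P(P) (row sums):
  P(P=0) = 9/32 + 15/32 = 3/4
  P(P=1) = 3/128 + 5/128 = 1/16
  P(P=2) = 9/128 + 15/128 = 3/16
Marginal P(Q) (column sums):
  P(Q=0) = 9/32 + 3/128 + 9/128 = 3/8
  P(Q=1) = 15/32 + 5/128 + 15/128 = 5/8

H(P,Q) = -[(9/32)·log₂(9/32) + (15/32)·log₂(15/32) + (3/128)·log₂(3/128) + (5/128)·log₂(5/128) + (9/128)·log₂(9/128) + (15/128)·log₂(15/128)]
  = 0.5147 + 0.5124 + 0.1269 + 0.1827 + 0.2693 + 0.3625
  = 1.9685 bits
H(P) = -[(3/4)·log₂(3/4) + (1/16)·log₂(1/16) + (3/16)·log₂(3/16)]
  = 0.3113 + 0.2500 + 0.4528
  = 1.0141 bits
H(Q) = -[(3/8)·log₂(3/8) + (5/8)·log₂(5/8)]
  = 0.5306 + 0.4238
  = 0.9544 bits

H(P) + H(Q) = 1.0141 + 0.9544 = 1.9685 bits
Difference: H(P) + H(Q) - H(P,Q) = 1.9685 - 1.9685 = 0.0000 bits = I(P;Q)

The difference is the mutual information; it is 0 here, so P and Q are independent (the joint entropy equals the sum of the marginal entropies).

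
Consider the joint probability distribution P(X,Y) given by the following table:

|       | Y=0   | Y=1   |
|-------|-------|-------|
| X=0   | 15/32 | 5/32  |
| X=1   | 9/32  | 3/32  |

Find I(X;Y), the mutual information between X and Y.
Marginal P(X) (row sums):
  P(X=0) = 15/32 + 5/32 = 5/8
  P(X=1) = 9/32 + 3/32 = 3/8
Marginal P(Y) (column sums):
  P(Y=0) = 15/32 + 9/32 = 3/4
  P(Y=1) = 5/32 + 3/32 = 1/4

H(X) = -[(5/8)·log₂(5/8) + (3/8)·log₂(3/8)]
  = 0.4238 + 0.5306
  = 0.9544 bits
H(Y) = -[(3/4)·log₂(3/4) + (1/4)·log₂(1/4)]
  = 0.3113 + 0.5000
  = 0.8113 bits
H(X,Y) = -[(15/32)·log₂(15/32) + (5/32)·log₂(5/32) + (9/32)·log₂(9/32) + (3/32)·log₂(3/32)]
  = 0.5124 + 0.4184 + 0.5147 + 0.3202
  = 1.7657 bits

I(X;Y) = H(X) + H(Y) - H(X,Y)
  = 0.9544 + 0.8113 - 1.7657
  = 0.0000 bits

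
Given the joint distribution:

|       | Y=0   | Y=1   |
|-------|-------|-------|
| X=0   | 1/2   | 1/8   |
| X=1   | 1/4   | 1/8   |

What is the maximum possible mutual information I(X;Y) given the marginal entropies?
The upper bound on mutual information is I(X;Y) ≤ min(H(X), H(Y)).

Marginal P(X) (row sums):
  P(X=0) = 1/2 + 1/8 = 5/8
  P(X=1) = 1/4 + 1/8 = 3/8
Marginal P(Y) (column sums):
  P(Y=0) = 1/2 + 1/4 = 3/4
  P(Y=1) = 1/8 + 1/8 = 1/4

H(X) = -[(5/8)·log₂(5/8) + (3/8)·log₂(3/8)]
  = 0.4238 + 0.5306
  = 0.9544 bits
H(Y) = -[(3/4)·log₂(3/4) + (1/4)·log₂(1/4)]
  = 0.3113 + 0.5000
  = 0.8113 bits

Maximum possible I(X;Y) = min(0.9544, 0.8113) = 0.8113 bits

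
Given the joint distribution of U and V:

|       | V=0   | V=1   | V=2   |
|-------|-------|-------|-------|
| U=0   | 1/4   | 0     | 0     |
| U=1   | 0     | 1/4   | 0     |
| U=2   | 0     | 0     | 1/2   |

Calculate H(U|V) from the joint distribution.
Marginal P(V) (column sums):
  P(V=0) = 1/4 + 0 + 0 = 1/4
  P(V=1) = 0 + 1/4 + 0 = 1/4
  P(V=2) = 0 + 0 + 1/2 = 1/2

H(U|V) = -Σ P(U,V)·log₂ P(U|V), where P(U|V) = P(U,V) / P(V)
  (cells with P(U,V) = 0 contribute 0)
  (U=0,V=0): P(U|V) = (1/4)/(1/4) = 1;  -(1/4)·log₂(1) = 0.0000
  (U=1,V=1): P(U|V) = (1/4)/(1/4) = 1;  -(1/4)·log₂(1) = 0.0000
  (U=2,V=2): P(U|V) = (1/2)/(1/2) = 1;  -(1/2)·log₂(1) = 0.0000
H(U|V) = 0.0000 + 0.0000 + 0.0000
  = 0.0000 bits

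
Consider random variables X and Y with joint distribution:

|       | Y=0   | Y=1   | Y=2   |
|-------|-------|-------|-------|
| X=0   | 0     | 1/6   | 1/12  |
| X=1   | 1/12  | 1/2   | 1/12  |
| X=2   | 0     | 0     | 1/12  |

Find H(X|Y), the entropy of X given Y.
Marginal P(Y) (column sums):
  P(Y=0) = 0 + 1/12 + 0 = 1/12
  P(Y=1) = 1/6 + 1/2 + 0 = 2/3
  P(Y=2) = 1/12 + 1/12 + 1/12 = 1/4

H(X|Y) = -Σ P(X,Y)·log₂ P(X|Y), where P(X|Y) = P(X,Y) / P(Y)
  (cells with P(X,Y) = 0 contribute 0)
  (X=0,Y=1): P(X|Y) = (1/6)/(2/3) = 1/4;  -(1/6)·log₂(1/4) = 0.3333
  (X=0,Y=2): P(X|Y) = (1/12)/(1/4) = 1/3;  -(1/12)·log₂(1/3) = 0.1321
  (X=1,Y=0): P(X|Y) = (1/12)/(1/12) = 1;  -(1/12)·log₂(1) = 0.0000
  (X=1,Y=1): P(X|Y) = (1/2)/(2/3) = 3/4;  -(1/2)·log₂(3/4) = 0.2075
  (X=1,Y=2): P(X|Y) = (1/12)/(1/4) = 1/3;  -(1/12)·log₂(1/3) = 0.1321
  (X=2,Y=2): P(X|Y) = (1/12)/(1/4) = 1/3;  -(1/12)·log₂(1/3) = 0.1321
H(X|Y) = 0.3333 + 0.1321 + 0.0000 + 0.2075 + 0.1321 + 0.1321
  = 0.9371 bits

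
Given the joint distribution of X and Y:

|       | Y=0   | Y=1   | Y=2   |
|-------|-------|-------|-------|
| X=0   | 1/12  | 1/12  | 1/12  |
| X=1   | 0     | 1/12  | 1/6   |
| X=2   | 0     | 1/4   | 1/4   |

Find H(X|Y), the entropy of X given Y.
Marginal P(Y) (column sums):
  P(Y=0) = 1/12 + 0 + 0 = 1/12
  P(Y=1) = 1/12 + 1/12 + 1/4 = 5/12
  P(Y=2) = 1/12 + 1/6 + 1/4 = 1/2

H(X|Y) = -Σ P(X,Y)·log₂ P(X|Y), where P(X|Y) = P(X,Y) / P(Y)
  (cells with P(X,Y) = 0 contribute 0)
  (X=0,Y=0): P(X|Y) = (1/12)/(1/12) = 1;  -(1/12)·log₂(1) = 0.0000
  (X=0,Y=1): P(X|Y) = (1/12)/(5/12) = 1/5;  -(1/12)·log₂(1/5) = 0.1935
  (X=0,Y=2): P(X|Y) = (1/12)/(1/2) = 1/6;  -(1/12)·log₂(1/6) = 0.2154
  (X=1,Y=1): P(X|Y) = (1/12)/(5/12) = 1/5;  -(1/12)·log₂(1/5) = 0.1935
  (X=1,Y=2): P(X|Y) = (1/6)/(1/2) = 1/3;  -(1/6)·log₂(1/3) = 0.2642
  (X=2,Y=1): P(X|Y) = (1/4)/(5/12) = 3/5;  -(1/4)·log₂(3/5) = 0.1842
  (X=2,Y=2): P(X|Y) = (1/4)/(1/2) = 1/2;  -(1/4)·log₂(1/2) = 0.2500
H(X|Y) = 0.0000 + 0.1935 + 0.2154 + 0.1935 + 0.2642 + 0.1842 + 0.2500
  = 1.3008 bits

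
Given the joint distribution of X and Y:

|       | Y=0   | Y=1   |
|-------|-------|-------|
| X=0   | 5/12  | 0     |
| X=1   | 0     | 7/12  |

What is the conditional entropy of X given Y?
Marginal P(Y) (column sums):
  P(Y=0) = 5/12 + 0 = 5/12
  P(Y=1) = 0 + 7/12 = 7/12

H(X|Y) = -Σ P(X,Y)·log₂ P(X|Y), where P(X|Y) = P(X,Y) / P(Y)
  (cells with P(X,Y) = 0 contribute 0)
  (X=0,Y=0): P(X|Y) = (5/12)/(5/12) = 1;  -(5/12)·log₂(1) = 0.0000
  (X=1,Y=1): P(X|Y) = (7/12)/(7/12) = 1;  -(7/12)·log₂(1) = 0.0000
H(X|Y) = 0.0000 + 0.0000
  = 0.0000 bits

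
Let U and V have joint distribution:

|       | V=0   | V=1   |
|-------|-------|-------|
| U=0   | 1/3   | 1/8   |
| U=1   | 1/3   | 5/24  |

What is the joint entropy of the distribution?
H(U,V) = -Σ P(U,V) log₂ P(U,V), summed over the non-zero cells:
H(U,V) = -[(1/3)·log₂(1/3) + (1/8)·log₂(1/8) + (1/3)·log₂(1/3) + (5/24)·log₂(5/24)]
  = 0.5283 + 0.3750 + 0.5283 + 0.4715
  = 1.9031 bits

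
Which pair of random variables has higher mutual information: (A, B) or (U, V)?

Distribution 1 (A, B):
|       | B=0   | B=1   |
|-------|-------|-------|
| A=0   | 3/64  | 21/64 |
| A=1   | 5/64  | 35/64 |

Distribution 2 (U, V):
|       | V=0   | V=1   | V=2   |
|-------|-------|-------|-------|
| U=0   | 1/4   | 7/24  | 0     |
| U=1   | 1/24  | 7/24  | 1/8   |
Distribution 1 (A, B):
Marginal P(A) (row sums):
  P(A=0) = 3/64 + 21/64 = 3/8
  P(A=1) = 5/64 + 35/64 = 5/8
Marginal P(B) (column sums):
  P(B=0) = 3/64 + 5/64 = 1/8
  P(B=1) = 21/64 + 35/64 = 7/8

H(A) = -[(3/8)·log₂(3/8) + (5/8)·log₂(5/8)]
  = 0.5306 + 0.4238
  = 0.9544 bits
H(B) = -[(1/8)·log₂(1/8) + (7/8)·log₂(7/8)]
  = 0.3750 + 0.1686
  = 0.5436 bits
H(A,B) = -[(3/64)·log₂(3/64) + (21/64)·log₂(21/64) + (5/64)·log₂(5/64) + (35/64)·log₂(35/64)]
  = 0.2070 + 0.5275 + 0.2873 + 0.4762
  = 1.4980 bits

I(A;B) = H(A) + H(B) - H(A,B)
  = 0.9544 + 0.5436 - 1.4980
  = 0.0000 bits

Distribution 2 (U, V):
Marginal P(U) (row sums):
  P(U=0) = 1/4 + 7/24 + 0 = 13/24
  P(U=1) = 1/24 + 7/24 + 1/8 = 11/24
Marginal P(V) (column sums):
  P(V=0) = 1/4 + 1/24 = 7/24
  P(V=1) = 7/24 + 7/24 = 7/12
  P(V=2) = 0 + 1/8 = 1/8

H(U) = -[(13/24)·log₂(13/24) + (11/24)·log₂(11/24)]
  = 0.4791 + 0.5159
  = 0.9950 bits
H(V) = -[(7/24)·log₂(7/24) + (7/12)·log₂(7/12) + (1/8)·log₂(1/8)]
  = 0.5185 + 0.4536 + 0.3750
  = 1.3471 bits
H(U,V) = -[(1/4)·log₂(1/4) + (7/24)·log₂(7/24) + (1/24)·log₂(1/24) + (7/24)·log₂(7/24) + (1/8)·log₂(1/8)]
  = 0.5000 + 0.5185 + 0.1910 + 0.5185 + 0.3750
  = 2.1030 bits

I(U;V) = H(U) + H(V) - H(U,V)
  = 0.9950 + 1.3471 - 2.1030
  = 0.2391 bits

I(U;V) = 0.2391 bits > I(A;B) = 0.0000 bits, so (U, V) has the higher mutual information (stronger dependence).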